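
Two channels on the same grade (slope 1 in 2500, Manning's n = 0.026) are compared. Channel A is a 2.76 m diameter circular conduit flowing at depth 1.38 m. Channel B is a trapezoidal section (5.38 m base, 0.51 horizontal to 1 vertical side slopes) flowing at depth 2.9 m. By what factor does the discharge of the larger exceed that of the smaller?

Channel A: For a circular section of diameter D = 2.76 m at depth y = 1.38 m, the central angle is θ = 2 arccos(1 − 2y/D) = 3.142 rad. Then A = (D²/8)(θ − sin θ) = 2.991 m² and P = Dθ/2 = 4.335 m. Hydraulic radius R = A/P = 2.991/4.335 = 0.69 m. Q_A = (1/0.026)·2.991·0.69^(2/3)·√0.0004 = 1.797 m³/s.
Channel B: With bottom width b = 5.38 m and side slope z = 0.51: A = (b + zy)y = (5.38 + 0.51×2.9)×2.9 = 19.89 m²; P = b + 2y√(1+z²) = 5.38 + 2×2.9×1.123 = 11.89 m. Hydraulic radius R = A/P = 19.89/11.89 = 1.673 m. Q_B = (1/0.026)·19.89·1.673^(2/3)·√0.0004 = 21.56 m³/s.
The larger discharge is 21.56 m³/s and the smaller is 1.797 m³/s; the ratio is 12.

12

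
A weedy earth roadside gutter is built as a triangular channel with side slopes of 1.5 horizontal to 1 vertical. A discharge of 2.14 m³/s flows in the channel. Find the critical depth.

y_c = 0.839 m

At critical depth, Q² T / (g A³) = 1, i.e. A³/T = Q²/g = 2.14²/9.81 = 0.4668.
Trying y = 0.97 m: A³/T = 0.9661 — over.
Trying y = 0.839 m: A³/T = 0.4677 — close enough.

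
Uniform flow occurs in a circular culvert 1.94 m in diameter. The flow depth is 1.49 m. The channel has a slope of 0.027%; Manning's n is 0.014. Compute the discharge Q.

For a circular section of diameter D = 1.94 m at depth y = 1.49 m, the central angle is θ = 2 arccos(1 − 2y/D) = 4.273 rad. Then A = (D²/8)(θ − sin θ) = 2.436 m² and P = Dθ/2 = 4.145 m.
Hydraulic radius R = A/P = 2.436/4.145 = 0.5877 m.
Manning's equation: Q = (1/n) A R^(2/3) S^(1/2) = (1/0.014) × 2.436 × 0.5877^(2/3) × 0.00027^(1/2) = 2.01 m³/s.

Q = 2.01 m³/s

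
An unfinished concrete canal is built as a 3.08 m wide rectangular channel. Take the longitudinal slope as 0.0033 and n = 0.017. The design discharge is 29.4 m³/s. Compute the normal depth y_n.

Manning's equation rearranged: A R^(2/3) = nQ / (1·√S) = 0.017 × 29.4 / (√0.0033) = 8.7.
At y = 2.23 m: A R^(2/3) = 6.454 — short.
At y = 3.33 m: A R^(2/3) = 10.62 — over.
At y = 2.83 m: A R^(2/3) = 8.701 — matches.

y_n = 2.83 m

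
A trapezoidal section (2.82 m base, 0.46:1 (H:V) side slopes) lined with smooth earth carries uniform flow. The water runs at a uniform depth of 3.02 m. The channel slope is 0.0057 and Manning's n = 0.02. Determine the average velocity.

With bottom width b = 2.82 m and side slope z = 0.46: A = (b + zy)y = (2.82 + 0.46×3.02)×3.02 = 12.71 m²; P = b + 2y√(1+z²) = 2.82 + 2×3.02×1.101 = 9.468 m.
Hydraulic radius R = A/P = 12.71/9.468 = 1.343 m.
From Manning's equation, V = (1/n) R^(2/3) S^(1/2) = (1/0.02) × 1.343^(2/3) × 0.0057^(1/2) = 4.59 m/s.

V = 4.59 m/s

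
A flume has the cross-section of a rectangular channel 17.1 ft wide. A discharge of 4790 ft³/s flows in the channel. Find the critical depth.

For a rectangular channel, critical depth y_c = (q²/g)^(1/3) where q = Q/b = 4790/17.1 = 280.1 ft²/s.
So y_c = (280.1²/32.2)^(1/3) = 13.5 ft.

y_c = 13.5 ft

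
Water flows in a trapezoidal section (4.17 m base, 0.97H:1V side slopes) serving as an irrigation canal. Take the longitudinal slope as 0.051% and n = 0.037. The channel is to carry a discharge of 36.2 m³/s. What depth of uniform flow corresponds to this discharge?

Manning's equation rearranged: A R^(2/3) = nQ / (1·√S) = 0.037 × 36.2 / (√0.00051) = 59.31.
At y = 4.71 m: A R^(2/3) = 73.37 — high.
At y = 3.03 m: A R^(2/3) = 30.78 — low.
At y = 4.24 m: A R^(2/3) = 59.35 — matches.

y_n = 4.24 m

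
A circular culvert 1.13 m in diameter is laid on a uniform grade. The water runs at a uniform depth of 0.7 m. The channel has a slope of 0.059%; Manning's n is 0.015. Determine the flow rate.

For a circular section of diameter D = 1.13 m at depth y = 0.7 m, the central angle is θ = 2 arccos(1 − 2y/D) = 3.624 rad. Then A = (D²/8)(θ − sin θ) = 0.6525 m² and P = Dθ/2 = 2.048 m.
Hydraulic radius R = A/P = 0.6525/2.048 = 0.3187 m.
Manning's equation: Q = (1/n) A R^(2/3) S^(1/2) = (1/0.015) × 0.6525 × 0.3187^(2/3) × 0.00059^(1/2) = 0.493 m³/s.

Q = 0.493 m³/s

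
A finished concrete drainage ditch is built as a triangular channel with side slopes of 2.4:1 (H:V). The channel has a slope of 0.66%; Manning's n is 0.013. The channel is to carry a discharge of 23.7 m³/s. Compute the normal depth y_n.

y_n = 1.44 m

Manning's equation rearranged: A R^(2/3) = nQ / (1·√S) = 0.013 × 23.7 / (√0.0066) = 3.792.
Try y = 1.78 m: A R^(2/3) = 6.67 — high.
Try y = 1.01 m: A R^(2/3) = 1.472 — low.
Try y = 1.44 m: A R^(2/3) = 3.79 — close enough.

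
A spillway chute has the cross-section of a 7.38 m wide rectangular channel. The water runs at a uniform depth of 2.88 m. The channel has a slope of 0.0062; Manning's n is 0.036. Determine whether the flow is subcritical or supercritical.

Flow area A = b·y = 7.38 × 2.88 = 21.25 m². Wetted perimeter P = b + 2y = 7.38 + 2×2.88 = 13.14 m.
Hydraulic radius R = A/P = 21.25/13.14 = 1.618 m.
V = (1/n) R^(2/3) √S = (1/0.036) × 1.618^(2/3) × √0.0062 = 3.014 m/s. Hydraulic depth D_h = A/T = 21.25/7.38 = 2.88 m.
Froude number Fr = V/√(g·D_h) = 3.014/√(9.81×2.88) = 0.567, which is less than 1, so the flow is subcritical.

subcritical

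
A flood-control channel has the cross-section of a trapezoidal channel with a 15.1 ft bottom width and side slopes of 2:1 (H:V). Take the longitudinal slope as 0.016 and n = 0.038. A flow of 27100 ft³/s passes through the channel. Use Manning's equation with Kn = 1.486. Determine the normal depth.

Manning's equation rearranged: A R^(2/3) = nQ / (1.486·√S) = 0.038 × 27100 / (1.486 × √0.016) = 5479.
Trying y = 23.5 ft: A R^(2/3) = 7709 — over.
Trying y = 14.3 ft: A R^(2/3) = 2480 — short.
Trying y = 20.3 ft: A R^(2/3) = 5483 — matches.

y_n = 20.3 ft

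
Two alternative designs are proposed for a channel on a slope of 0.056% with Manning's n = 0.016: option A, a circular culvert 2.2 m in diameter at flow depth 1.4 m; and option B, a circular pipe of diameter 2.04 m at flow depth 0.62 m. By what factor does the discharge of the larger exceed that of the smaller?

Channel A: For a circular section of diameter D = 2.2 m at depth y = 1.4 m, the central angle is θ = 2 arccos(1 − 2y/D) = 3.694 rad. Then A = (D²/8)(θ − sin θ) = 2.552 m² and P = Dθ/2 = 4.063 m. Hydraulic radius R = A/P = 2.552/4.063 = 0.6281 m. Q_A = (1/0.016)·2.552·0.6281^(2/3)·√0.00056 = 2.769 m³/s.
Channel B: For a circular section of diameter D = 2.04 m at depth y = 0.62 m, the central angle is θ = 2 arccos(1 − 2y/D) = 2.336 rad. Then A = (D²/8)(θ − sin θ) = 0.8397 m² and P = Dθ/2 = 2.382 m. Hydraulic radius R = A/P = 0.8397/2.382 = 0.3525 m. Q_B = (1/0.016)·0.8397·0.3525^(2/3)·√0.00056 = 0.6197 m³/s.
The larger discharge is 2.769 m³/s and the smaller is 0.6197 m³/s; the ratio is 4.47.

4.47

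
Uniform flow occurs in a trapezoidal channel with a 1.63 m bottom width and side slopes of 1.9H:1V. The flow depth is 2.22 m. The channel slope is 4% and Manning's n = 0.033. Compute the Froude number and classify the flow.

supercritical

With bottom width b = 1.63 m and side slope z = 1.9: A = (b + zy)y = (1.63 + 1.9×2.22)×2.22 = 12.98 m²; P = b + 2y√(1+z²) = 1.63 + 2×2.22×2.147 = 11.16 m.
Hydraulic radius R = A/P = 12.98/11.16 = 1.163 m.
V = (1/n) R^(2/3) √S = (1/0.033) × 1.163^(2/3) × √0.04 = 6.702 m/s. Hydraulic depth D_h = A/T = 12.98/10.07 = 1.29 m.
Froude number Fr = V/√(g·D_h) = 6.702/√(9.81×1.29) = 1.88, which is greater than 1, so the flow is supercritical.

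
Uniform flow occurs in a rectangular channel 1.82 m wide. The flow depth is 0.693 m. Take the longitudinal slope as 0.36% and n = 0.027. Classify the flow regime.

subcritical

Flow area A = b·y = 1.82 × 0.693 = 1.261 m². Wetted perimeter P = b + 2y = 1.82 + 2×0.693 = 3.206 m.
Hydraulic radius R = A/P = 1.261/3.206 = 0.3934 m.
V = (1/n) R^(2/3) √S = (1/0.027) × 0.3934^(2/3) × √0.0036 = 1.193 m/s. Hydraulic depth D_h = A/T = 1.261/1.82 = 0.693 m.
Froude number Fr = V/√(g·D_h) = 1.193/√(9.81×0.693) = 0.458, which is less than 1, so the flow is subcritical.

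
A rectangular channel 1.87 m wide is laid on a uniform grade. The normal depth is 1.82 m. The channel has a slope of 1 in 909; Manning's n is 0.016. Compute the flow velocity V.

V = 1.5 m/s

Flow area A = b·y = 1.87 × 1.82 = 3.403 m². Wetted perimeter P = b + 2y = 1.87 + 2×1.82 = 5.51 m.
Hydraulic radius R = A/P = 3.403/5.51 = 0.6177 m.
From Manning's equation, V = (1/n) R^(2/3) S^(1/2) = (1/0.016) × 0.6177^(2/3) × 0.0011^(1/2) = 1.5 m/s.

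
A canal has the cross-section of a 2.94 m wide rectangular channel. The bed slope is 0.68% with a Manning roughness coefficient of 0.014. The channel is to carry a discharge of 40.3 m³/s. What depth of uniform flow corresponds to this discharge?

y_n = 2.46 m

Manning's equation rearranged: A R^(2/3) = nQ / (1·√S) = 0.014 × 40.3 / (√0.0068) = 6.842.
Try y = 3.04 m: A R^(2/3) = 8.883 — high.
Try y = 1.98 m: A R^(2/3) = 5.197 — low.
Try y = 2.46 m: A R^(2/3) = 6.842 — ≈ 6.842.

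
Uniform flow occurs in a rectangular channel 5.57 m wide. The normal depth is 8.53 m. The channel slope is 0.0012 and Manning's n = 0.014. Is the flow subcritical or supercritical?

subcritical

Flow area A = b·y = 5.57 × 8.53 = 47.51 m². Wetted perimeter P = b + 2y = 5.57 + 2×8.53 = 22.63 m.
Hydraulic radius R = A/P = 47.51/22.63 = 2.1 m.
V = (1/n) R^(2/3) √S = (1/0.014) × 2.1^(2/3) × √0.0012 = 4.057 m/s. Hydraulic depth D_h = A/T = 47.51/5.57 = 8.53 m.
Froude number Fr = V/√(g·D_h) = 4.057/√(9.81×8.53) = 0.444, which is less than 1, so the flow is subcritical.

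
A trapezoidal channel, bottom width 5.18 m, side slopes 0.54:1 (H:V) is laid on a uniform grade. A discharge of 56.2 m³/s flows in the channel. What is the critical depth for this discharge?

y_c = 2.12 m

At critical depth, Q² T / (g A³) = 1, i.e. A³/T = Q²/g = 56.2²/9.81 = 322.
At y = 1.48 m: A³/T = 102.2 — too small.
At y = 2.41 m: A³/T = 489.7 — too large.
At y = 2.12 m: A³/T = 322.7 — ≈ 322.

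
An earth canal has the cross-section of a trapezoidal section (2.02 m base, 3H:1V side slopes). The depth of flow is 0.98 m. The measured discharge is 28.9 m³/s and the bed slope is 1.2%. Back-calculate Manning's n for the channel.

n = 0.013

With bottom width b = 2.02 m and side slope z = 3: A = (b + zy)y = (2.02 + 3×0.98)×0.98 = 4.861 m²; P = b + 2y√(1+z²) = 2.02 + 2×0.98×3.162 = 8.218 m.
Hydraulic radius R = A/P = 4.861/8.218 = 0.5915 m.
Rearranging Manning's equation: n = (1/Q) A R^(2/3) S^(1/2) = (1/28.9) × 4.861 × 0.5915^(2/3) × √0.012 = 0.013.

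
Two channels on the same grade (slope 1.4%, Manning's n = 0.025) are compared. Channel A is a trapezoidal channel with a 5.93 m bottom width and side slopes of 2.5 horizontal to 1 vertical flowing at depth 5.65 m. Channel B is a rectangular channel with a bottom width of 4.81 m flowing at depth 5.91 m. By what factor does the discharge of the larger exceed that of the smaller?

Channel A: With bottom width b = 5.93 m and side slope z = 2.5: A = (b + zy)y = (5.93 + 2.5×5.65)×5.65 = 113.3 m²; P = b + 2y√(1+z²) = 5.93 + 2×5.65×2.693 = 36.36 m. Hydraulic radius R = A/P = 113.3/36.36 = 3.117 m. Q_A = (1/0.025)·113.3·3.117^(2/3)·√0.014 = 1144 m³/s.
Channel B: Flow area A = b·y = 4.81 × 5.91 = 28.43 m². Wetted perimeter P = b + 2y = 4.81 + 2×5.91 = 16.63 m. Hydraulic radius R = A/P = 28.43/16.63 = 1.709 m. Q_B = (1/0.025)·28.43·1.709^(2/3)·√0.014 = 192.3 m³/s.
The larger discharge is 1144 m³/s and the smaller is 192.3 m³/s; the ratio is 5.95.

5.95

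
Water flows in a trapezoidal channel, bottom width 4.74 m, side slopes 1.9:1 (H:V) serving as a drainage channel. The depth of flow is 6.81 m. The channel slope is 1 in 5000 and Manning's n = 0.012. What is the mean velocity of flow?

V = 2.74 m/s

With bottom width b = 4.74 m and side slope z = 1.9: A = (b + zy)y = (4.74 + 1.9×6.81)×6.81 = 120.4 m²; P = b + 2y√(1+z²) = 4.74 + 2×6.81×2.147 = 33.98 m.
Hydraulic radius R = A/P = 120.4/33.98 = 3.543 m.
From Manning's equation, V = (1/n) R^(2/3) S^(1/2) = (1/0.012) × 3.543^(2/3) × 0.0002^(1/2) = 2.74 m/s.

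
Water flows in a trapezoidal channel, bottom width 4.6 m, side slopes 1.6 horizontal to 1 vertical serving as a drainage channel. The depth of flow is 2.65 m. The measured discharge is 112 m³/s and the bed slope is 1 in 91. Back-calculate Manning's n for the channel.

With bottom width b = 4.6 m and side slope z = 1.6: A = (b + zy)y = (4.6 + 1.6×2.65)×2.65 = 23.43 m²; P = b + 2y√(1+z²) = 4.6 + 2×2.65×1.887 = 14.6 m.
Hydraulic radius R = A/P = 23.43/14.6 = 1.605 m.
Rearranging Manning's equation: n = (1/Q) A R^(2/3) S^(1/2) = (1/112) × 23.43 × 1.605^(2/3) × √0.01099 = 0.0301.

n = 0.0301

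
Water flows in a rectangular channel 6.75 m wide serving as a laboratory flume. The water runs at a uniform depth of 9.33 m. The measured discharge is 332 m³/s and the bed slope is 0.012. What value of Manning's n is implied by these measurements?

n = 0.0381

Flow area A = b·y = 6.75 × 9.33 = 62.98 m². Wetted perimeter P = b + 2y = 6.75 + 2×9.33 = 25.41 m.
Hydraulic radius R = A/P = 62.98/25.41 = 2.478 m.
Rearranging Manning's equation: n = (1/Q) A R^(2/3) S^(1/2) = (1/332) × 62.98 × 2.478^(2/3) × √0.012 = 0.0381.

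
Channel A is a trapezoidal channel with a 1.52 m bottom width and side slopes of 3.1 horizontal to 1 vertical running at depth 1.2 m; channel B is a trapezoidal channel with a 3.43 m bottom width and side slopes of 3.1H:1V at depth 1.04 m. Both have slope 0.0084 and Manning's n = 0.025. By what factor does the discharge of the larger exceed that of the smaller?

1.11

Channel A: With bottom width b = 1.52 m and side slope z = 3.1: A = (b + zy)y = (1.52 + 3.1×1.2)×1.2 = 6.288 m²; P = b + 2y√(1+z²) = 1.52 + 2×1.2×3.257 = 9.338 m. Hydraulic radius R = A/P = 6.288/9.338 = 0.6734 m. Q_A = (1/0.025)·6.288·0.6734^(2/3)·√0.0084 = 17.71 m³/s.
Channel B: With bottom width b = 3.43 m and side slope z = 3.1: A = (b + zy)y = (3.43 + 3.1×1.04)×1.04 = 6.92 m²; P = b + 2y√(1+z²) = 3.43 + 2×1.04×3.257 = 10.21 m. Hydraulic radius R = A/P = 6.92/10.21 = 0.6781 m. Q_B = (1/0.025)·6.92·0.6781^(2/3)·√0.0084 = 19.58 m³/s.
The larger discharge is 19.58 m³/s and the smaller is 17.71 m³/s; the ratio is 1.11.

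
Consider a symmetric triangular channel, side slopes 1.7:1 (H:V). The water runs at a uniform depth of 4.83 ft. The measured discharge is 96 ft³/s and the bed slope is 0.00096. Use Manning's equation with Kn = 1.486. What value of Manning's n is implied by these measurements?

For a triangular section with side slope z = 1.7: A = zy² = 1.7×4.83² = 39.66 ft²; P = 2y√(1+z²) = 2×4.83×1.972 = 19.05 ft.
Hydraulic radius R = A/P = 39.66/19.05 = 2.082 ft.
Rearranging Manning's equation: n = (1.486/Q) A R^(2/3) S^(1/2) = (1.486/96) × 39.66 × 2.082^(2/3) × √0.00096 = 0.031.

n = 0.031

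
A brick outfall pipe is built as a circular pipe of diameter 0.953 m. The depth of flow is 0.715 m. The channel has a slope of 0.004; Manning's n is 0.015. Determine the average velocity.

For a circular section of diameter D = 0.953 m at depth y = 0.715 m, the central angle is θ = 2 arccos(1 − 2y/D) = 4.19 rad. Then A = (D²/8)(θ − sin θ) = 0.5741 m² and P = Dθ/2 = 1.997 m.
Hydraulic radius R = A/P = 0.5741/1.997 = 0.2875 m.
From Manning's equation, V = (1/n) R^(2/3) S^(1/2) = (1/0.015) × 0.2875^(2/3) × 0.004^(1/2) = 1.84 m/s.

V = 1.84 m/s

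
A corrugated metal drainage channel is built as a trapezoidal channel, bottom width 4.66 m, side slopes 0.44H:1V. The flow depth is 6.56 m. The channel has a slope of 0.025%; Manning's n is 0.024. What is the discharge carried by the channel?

With bottom width b = 4.66 m and side slope z = 0.44: A = (b + zy)y = (4.66 + 0.44×6.56)×6.56 = 49.5 m²; P = b + 2y√(1+z²) = 4.66 + 2×6.56×1.093 = 18.99 m.
Hydraulic radius R = A/P = 49.5/18.99 = 2.606 m.
Manning's equation: Q = (1/n) A R^(2/3) S^(1/2) = (1/0.024) × 49.5 × 2.606^(2/3) × 0.00025^(1/2) = 61.8 m³/s.

Q = 61.8 m³/s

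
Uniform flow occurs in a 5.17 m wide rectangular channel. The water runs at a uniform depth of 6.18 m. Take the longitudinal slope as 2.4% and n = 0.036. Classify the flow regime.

subcritical

Flow area A = b·y = 5.17 × 6.18 = 31.95 m². Wetted perimeter P = b + 2y = 5.17 + 2×6.18 = 17.53 m.
Hydraulic radius R = A/P = 31.95/17.53 = 1.823 m.
V = (1/n) R^(2/3) √S = (1/0.036) × 1.823^(2/3) × √0.024 = 6.421 m/s. Hydraulic depth D_h = A/T = 31.95/5.17 = 6.18 m.
Froude number Fr = V/√(g·D_h) = 6.421/√(9.81×6.18) = 0.825, which is less than 1, so the flow is subcritical.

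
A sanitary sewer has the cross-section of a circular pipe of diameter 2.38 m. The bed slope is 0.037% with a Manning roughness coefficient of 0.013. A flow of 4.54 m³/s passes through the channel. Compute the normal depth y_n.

Manning's equation rearranged: A R^(2/3) = nQ / (1·√S) = 0.013 × 4.54 / (√0.00037) = 3.068.
Trying y = 2.2 m: A R^(2/3) = 3.381 — over.
Trying y = 1.5 m: A R^(2/3) = 2.276 — short.
Trying y = 1.9 m: A R^(2/3) = 3.07 — close enough.

y_n = 1.9 m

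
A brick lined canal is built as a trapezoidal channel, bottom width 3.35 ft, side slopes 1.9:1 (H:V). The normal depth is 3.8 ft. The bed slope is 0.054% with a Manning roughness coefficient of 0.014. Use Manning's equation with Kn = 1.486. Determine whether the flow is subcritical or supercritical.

With bottom width b = 3.35 ft and side slope z = 1.9: A = (b + zy)y = (3.35 + 1.9×3.8)×3.8 = 40.17 ft²; P = b + 2y√(1+z²) = 3.35 + 2×3.8×2.147 = 19.67 ft.
Hydraulic radius R = A/P = 40.17/19.67 = 2.042 ft.
V = (1.486/n) R^(2/3) √S = (1.486/0.014) × 2.042^(2/3) × √0.00054 = 3.97 ft/s. Hydraulic depth D_h = A/T = 40.17/17.79 = 2.258 ft.
Froude number Fr = V/√(g·D_h) = 3.97/√(32.2×2.258) = 0.466, which is less than 1, so the flow is subcritical.

subcritical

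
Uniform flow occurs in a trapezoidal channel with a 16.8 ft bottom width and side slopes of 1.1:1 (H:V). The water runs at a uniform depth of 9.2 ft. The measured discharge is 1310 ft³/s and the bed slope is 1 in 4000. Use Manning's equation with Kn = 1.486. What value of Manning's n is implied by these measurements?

With bottom width b = 16.8 ft and side slope z = 1.1: A = (b + zy)y = (16.8 + 1.1×9.2)×9.2 = 247.7 ft²; P = b + 2y√(1+z²) = 16.8 + 2×9.2×1.487 = 44.15 ft.
Hydraulic radius R = A/P = 247.7/44.15 = 5.609 ft.
Rearranging Manning's equation: n = (1.486/Q) A R^(2/3) S^(1/2) = (1.486/1310) × 247.7 × 5.609^(2/3) × √0.00025 = 0.014.

n = 0.014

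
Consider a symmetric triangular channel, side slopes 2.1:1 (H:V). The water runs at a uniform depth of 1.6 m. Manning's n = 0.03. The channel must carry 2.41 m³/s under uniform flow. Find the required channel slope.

For a triangular section with side slope z = 2.1: A = zy² = 2.1×1.6² = 5.376 m²; P = 2y√(1+z²) = 2×1.6×2.326 = 7.443 m.
Hydraulic radius R = A/P = 5.376/7.443 = 0.7223 m.
From Manning's equation, S = [nQ / (1 A R^(2/3))]² = [0.03 × 2.41 / (1 × 5.376 × 0.7223^(2/3))]² = 0.000279.

S = 0.000279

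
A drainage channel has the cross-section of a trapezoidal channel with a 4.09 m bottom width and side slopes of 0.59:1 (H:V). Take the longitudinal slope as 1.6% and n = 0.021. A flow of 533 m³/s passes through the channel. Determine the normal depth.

Manning's equation rearranged: A R^(2/3) = nQ / (1·√S) = 0.021 × 533 / (√0.016) = 88.49.
Try y = 7.83 m: A R^(2/3) = 143.8 — too large.
Try y = 5.22 m: A R^(2/3) = 65.37 — too small.
Try y = 6.12 m: A R^(2/3) = 88.54 — ≈ 88.49.

y_n = 6.12 m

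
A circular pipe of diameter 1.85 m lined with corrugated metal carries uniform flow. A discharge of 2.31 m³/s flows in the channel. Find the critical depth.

y_c = 0.735 m

At critical depth, Q² T / (g A³) = 1, i.e. A³/T = Q²/g = 2.31²/9.81 = 0.5439.
Trying y = 0.65 m: A³/T = 0.339 — low.
Trying y = 0.875 m: A³/T = 1.061 — high.
Trying y = 0.735 m: A³/T = 0.5441 — matches.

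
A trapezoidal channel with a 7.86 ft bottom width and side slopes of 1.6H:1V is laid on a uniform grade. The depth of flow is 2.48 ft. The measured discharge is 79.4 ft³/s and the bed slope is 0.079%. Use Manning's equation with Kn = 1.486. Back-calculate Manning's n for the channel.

With bottom width b = 7.86 ft and side slope z = 1.6: A = (b + zy)y = (7.86 + 1.6×2.48)×2.48 = 29.33 ft²; P = b + 2y√(1+z²) = 7.86 + 2×2.48×1.887 = 17.22 ft.
Hydraulic radius R = A/P = 29.33/17.22 = 1.704 ft.
Rearranging Manning's equation: n = (1.486/Q) A R^(2/3) S^(1/2) = (1.486/79.4) × 29.33 × 1.704^(2/3) × √0.00079 = 0.022.

n = 0.022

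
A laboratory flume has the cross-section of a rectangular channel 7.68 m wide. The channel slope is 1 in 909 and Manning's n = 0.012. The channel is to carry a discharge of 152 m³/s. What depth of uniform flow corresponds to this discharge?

Manning's equation rearranged: A R^(2/3) = nQ / (1·√S) = 0.012 × 152 / (√0.0011) = 54.99.
At y = 3.3 m: A R^(2/3) = 37.15 — too small.
At y = 5.64 m: A R^(2/3) = 75.13 — too large.
At y = 4.43 m: A R^(2/3) = 55.03 — close enough.

y_n = 4.43 m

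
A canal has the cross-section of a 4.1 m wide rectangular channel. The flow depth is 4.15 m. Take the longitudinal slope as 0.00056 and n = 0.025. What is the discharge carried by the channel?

Q = 19.9 m³/s

Flow area A = b·y = 4.1 × 4.15 = 17.02 m². Wetted perimeter P = b + 2y = 4.1 + 2×4.15 = 12.4 m.
Hydraulic radius R = A/P = 17.02/12.4 = 1.372 m.
Manning's equation: Q = (1/n) A R^(2/3) S^(1/2) = (1/0.025) × 17.02 × 1.372^(2/3) × 0.00056^(1/2) = 19.9 m³/s.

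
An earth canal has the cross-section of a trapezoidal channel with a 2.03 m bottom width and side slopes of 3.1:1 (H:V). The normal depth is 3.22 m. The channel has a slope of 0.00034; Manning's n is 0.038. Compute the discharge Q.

Q = 26.5 m³/s

With bottom width b = 2.03 m and side slope z = 3.1: A = (b + zy)y = (2.03 + 3.1×3.22)×3.22 = 38.68 m²; P = b + 2y√(1+z²) = 2.03 + 2×3.22×3.257 = 23.01 m.
Hydraulic radius R = A/P = 38.68/23.01 = 1.681 m.
Manning's equation: Q = (1/n) A R^(2/3) S^(1/2) = (1/0.038) × 38.68 × 1.681^(2/3) × 0.00034^(1/2) = 26.5 m³/s.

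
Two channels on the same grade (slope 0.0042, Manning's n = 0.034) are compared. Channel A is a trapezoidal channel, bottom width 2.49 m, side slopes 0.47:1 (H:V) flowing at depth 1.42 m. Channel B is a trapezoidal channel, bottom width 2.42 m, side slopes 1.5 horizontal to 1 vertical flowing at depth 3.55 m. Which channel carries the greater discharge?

channel B

Channel A: With bottom width b = 2.49 m and side slope z = 0.47: A = (b + zy)y = (2.49 + 0.47×1.42)×1.42 = 4.484 m²; P = b + 2y√(1+z²) = 2.49 + 2×1.42×1.105 = 5.628 m. Hydraulic radius R = A/P = 4.484/5.628 = 0.7966 m. Q_A = (1/0.034)·4.484·0.7966^(2/3)·√0.0042 = 7.344 m³/s.
Channel B: With bottom width b = 2.42 m and side slope z = 1.5: A = (b + zy)y = (2.42 + 1.5×3.55)×3.55 = 27.49 m²; P = b + 2y√(1+z²) = 2.42 + 2×3.55×1.803 = 15.22 m. Hydraulic radius R = A/P = 27.49/15.22 = 1.807 m. Q_B = (1/0.034)·27.49·1.807^(2/3)·√0.0042 = 77.74 m³/s.
Q_A = 7.344 m³/s vs Q_B = 77.74 m³/s, so channel B carries more.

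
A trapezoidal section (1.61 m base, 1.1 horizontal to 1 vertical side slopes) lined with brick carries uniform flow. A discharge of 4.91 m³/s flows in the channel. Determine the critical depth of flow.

y_c = 0.811 m

At critical depth, Q² T / (g A³) = 1, i.e. A³/T = Q²/g = 4.91²/9.81 = 2.458.
Trying y = 0.995 m: A³/T = 5.129 — over.
Trying y = 0.557 m: A³/T = 0.6693 — short.
Trying y = 0.811 m: A³/T = 2.462 — matches.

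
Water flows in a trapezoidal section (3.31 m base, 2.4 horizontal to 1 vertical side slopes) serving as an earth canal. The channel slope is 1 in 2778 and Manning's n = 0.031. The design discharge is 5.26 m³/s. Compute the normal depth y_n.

Manning's equation rearranged: A R^(2/3) = nQ / (1·√S) = 0.031 × 5.26 / (√0.00036) = 8.594.
Trying y = 1.22 m: A R^(2/3) = 6.494 — low.
Trying y = 1.75 m: A R^(2/3) = 13.65 — high.
Trying y = 1.4 m: A R^(2/3) = 8.587 — ≈ 8.594.

y_n = 1.4 m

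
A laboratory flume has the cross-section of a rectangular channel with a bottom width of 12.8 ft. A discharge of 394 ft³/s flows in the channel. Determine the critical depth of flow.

For a rectangular channel, critical depth y_c = (q²/g)^(1/3) where q = Q/b = 394/12.8 = 30.78 ft²/s.
So y_c = (30.78²/32.2)^(1/3) = 3.09 ft.

y_c = 3.09 ft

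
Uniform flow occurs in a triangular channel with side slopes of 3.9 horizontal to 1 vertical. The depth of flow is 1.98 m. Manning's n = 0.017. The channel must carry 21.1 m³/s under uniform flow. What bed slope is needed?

S = 0.000582

For a triangular section with side slope z = 3.9: A = zy² = 3.9×1.98² = 15.29 m²; P = 2y√(1+z²) = 2×1.98×4.026 = 15.94 m.
Hydraulic radius R = A/P = 15.29/15.94 = 0.959 m.
From Manning's equation, S = [nQ / (1 A R^(2/3))]² = [0.017 × 21.1 / (1 × 15.29 × 0.959^(2/3))]² = 0.000582.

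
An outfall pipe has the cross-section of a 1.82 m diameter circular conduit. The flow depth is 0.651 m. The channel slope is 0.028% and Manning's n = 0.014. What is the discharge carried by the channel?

Q = 0.504 m³/s

For a circular section of diameter D = 1.82 m at depth y = 0.651 m, the central angle is θ = 2 arccos(1 − 2y/D) = 2.564 rad. Then A = (D²/8)(θ − sin θ) = 0.8358 m² and P = Dθ/2 = 2.334 m.
Hydraulic radius R = A/P = 0.8358/2.334 = 0.3582 m.
Manning's equation: Q = (1/n) A R^(2/3) S^(1/2) = (1/0.014) × 0.8358 × 0.3582^(2/3) × 0.00028^(1/2) = 0.504 m³/s.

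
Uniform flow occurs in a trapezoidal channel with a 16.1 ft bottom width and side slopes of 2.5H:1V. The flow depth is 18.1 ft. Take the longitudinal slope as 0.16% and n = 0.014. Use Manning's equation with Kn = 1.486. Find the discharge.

Q = 21600 ft³/s

With bottom width b = 16.1 ft and side slope z = 2.5: A = (b + zy)y = (16.1 + 2.5×18.1)×18.1 = 1110 ft²; P = b + 2y√(1+z²) = 16.1 + 2×18.1×2.693 = 113.6 ft.
Hydraulic radius R = A/P = 1110/113.6 = 9.777 ft.
Manning's equation: Q = (1.486/n) A R^(2/3) S^(1/2) = (1.486/0.014) × 1110 × 9.777^(2/3) × 0.0016^(1/2) = 21600 ft³/s.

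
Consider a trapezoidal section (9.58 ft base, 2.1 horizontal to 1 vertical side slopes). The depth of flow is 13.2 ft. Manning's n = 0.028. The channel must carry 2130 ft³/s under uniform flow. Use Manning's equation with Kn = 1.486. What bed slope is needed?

S = 0.000502

With bottom width b = 9.58 ft and side slope z = 2.1: A = (b + zy)y = (9.58 + 2.1×13.2)×13.2 = 492.4 ft²; P = b + 2y√(1+z²) = 9.58 + 2×13.2×2.326 = 70.98 ft.
Hydraulic radius R = A/P = 492.4/70.98 = 6.936 ft.
From Manning's equation, S = [nQ / (1.486 A R^(2/3))]² = [0.028 × 2130 / (1.486 × 492.4 × 6.936^(2/3))]² = 0.000502.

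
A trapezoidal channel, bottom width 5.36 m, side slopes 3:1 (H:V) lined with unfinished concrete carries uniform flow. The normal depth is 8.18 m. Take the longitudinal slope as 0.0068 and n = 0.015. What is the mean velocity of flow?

With bottom width b = 5.36 m and side slope z = 3: A = (b + zy)y = (5.36 + 3×8.18)×8.18 = 244.6 m²; P = b + 2y√(1+z²) = 5.36 + 2×8.18×3.162 = 57.09 m.
Hydraulic radius R = A/P = 244.6/57.09 = 4.284 m.
From Manning's equation, V = (1/n) R^(2/3) S^(1/2) = (1/0.015) × 4.284^(2/3) × 0.0068^(1/2) = 14.5 m/s.

V = 14.5 m/s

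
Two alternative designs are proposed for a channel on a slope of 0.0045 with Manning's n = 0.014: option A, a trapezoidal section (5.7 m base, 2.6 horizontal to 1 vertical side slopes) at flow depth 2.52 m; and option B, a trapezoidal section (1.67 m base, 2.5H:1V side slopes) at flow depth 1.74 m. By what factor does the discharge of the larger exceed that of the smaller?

4.11

Channel A: With bottom width b = 5.7 m and side slope z = 2.6: A = (b + zy)y = (5.7 + 2.6×2.52)×2.52 = 30.88 m²; P = b + 2y√(1+z²) = 5.7 + 2×2.52×2.786 = 19.74 m. Hydraulic radius R = A/P = 30.88/19.74 = 1.564 m. Q_A = (1/0.014)·30.88·1.564^(2/3)·√0.0045 = 199.3 m³/s.
Channel B: With bottom width b = 1.67 m and side slope z = 2.5: A = (b + zy)y = (1.67 + 2.5×1.74)×1.74 = 10.47 m²; P = b + 2y√(1+z²) = 1.67 + 2×1.74×2.693 = 11.04 m. Hydraulic radius R = A/P = 10.47/11.04 = 0.9488 m. Q_B = (1/0.014)·10.47·0.9488^(2/3)·√0.0045 = 48.46 m³/s.
The larger discharge is 199.3 m³/s and the smaller is 48.46 m³/s; the ratio is 4.11.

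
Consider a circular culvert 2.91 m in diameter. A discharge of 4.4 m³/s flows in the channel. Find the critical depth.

At critical depth, Q² T / (g A³) = 1, i.e. A³/T = Q²/g = 4.4²/9.81 = 1.973.
Try y = 1.15 m: A³/T = 5.133 — high.
Try y = 0.796 m: A³/T = 1.238 — low.
Try y = 0.898 m: A³/T = 1.977 — matches.

y_c = 0.898 m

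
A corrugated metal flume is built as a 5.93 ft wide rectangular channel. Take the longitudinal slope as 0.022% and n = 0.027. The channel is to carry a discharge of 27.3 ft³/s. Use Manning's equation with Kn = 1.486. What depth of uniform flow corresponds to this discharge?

Manning's equation rearranged: A R^(2/3) = nQ / (1.486·√S) = 0.027 × 27.3 / (1.486 × √0.00022) = 33.44.
At y = 3.44 ft: A R^(2/3) = 27.82 — too small.
At y = 4.55 ft: A R^(2/3) = 39.85 — too large.
At y = 3.96 ft: A R^(2/3) = 33.39 — close enough.

y_n = 3.96 ft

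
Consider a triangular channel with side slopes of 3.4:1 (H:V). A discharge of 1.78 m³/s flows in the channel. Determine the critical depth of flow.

At critical depth, Q² T / (g A³) = 1, i.e. A³/T = Q²/g = 1.78²/9.81 = 0.323.
Try y = 0.673 m: A³/T = 0.798 — too large.
Try y = 0.562 m: A³/T = 0.324 — matches.

y_c = 0.562 m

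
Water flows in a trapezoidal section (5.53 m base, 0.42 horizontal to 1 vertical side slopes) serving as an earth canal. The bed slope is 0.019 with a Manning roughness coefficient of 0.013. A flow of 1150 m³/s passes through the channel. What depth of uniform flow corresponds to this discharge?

y_n = 6.62 m

Manning's equation rearranged: A R^(2/3) = nQ / (1·√S) = 0.013 × 1150 / (√0.019) = 108.5.
Trying y = 8.2 m: A R^(2/3) = 158.3 — too large.
Trying y = 5.04 m: A R^(2/3) = 67.95 — too small.
Trying y = 6.62 m: A R^(2/3) = 108.4 — matches.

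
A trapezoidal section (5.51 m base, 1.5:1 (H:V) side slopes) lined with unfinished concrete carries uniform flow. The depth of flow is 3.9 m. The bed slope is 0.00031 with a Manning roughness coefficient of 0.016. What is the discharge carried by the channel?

Q = 84.1 m³/s

With bottom width b = 5.51 m and side slope z = 1.5: A = (b + zy)y = (5.51 + 1.5×3.9)×3.9 = 44.3 m²; P = b + 2y√(1+z²) = 5.51 + 2×3.9×1.803 = 19.57 m.
Hydraulic radius R = A/P = 44.3/19.57 = 2.264 m.
Manning's equation: Q = (1/n) A R^(2/3) S^(1/2) = (1/0.016) × 44.3 × 2.264^(2/3) × 0.00031^(1/2) = 84.1 m³/s.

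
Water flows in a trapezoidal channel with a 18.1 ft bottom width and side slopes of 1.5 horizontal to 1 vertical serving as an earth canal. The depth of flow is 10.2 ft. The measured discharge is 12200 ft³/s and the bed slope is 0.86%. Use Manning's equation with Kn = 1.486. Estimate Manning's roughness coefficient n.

With bottom width b = 18.1 ft and side slope z = 1.5: A = (b + zy)y = (18.1 + 1.5×10.2)×10.2 = 340.7 ft²; P = b + 2y√(1+z²) = 18.1 + 2×10.2×1.803 = 54.88 ft.
Hydraulic radius R = A/P = 340.7/54.88 = 6.208 ft.
Rearranging Manning's equation: n = (1.486/Q) A R^(2/3) S^(1/2) = (1.486/12200) × 340.7 × 6.208^(2/3) × √0.0086 = 0.013.

n = 0.013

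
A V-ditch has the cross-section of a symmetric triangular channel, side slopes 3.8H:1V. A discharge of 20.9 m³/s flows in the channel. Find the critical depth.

At critical depth, Q² T / (g A³) = 1, i.e. A³/T = Q²/g = 20.9²/9.81 = 44.53.
Try y = 1.13 m: A³/T = 13.3 — too small.
Try y = 1.44 m: A³/T = 44.7 — ≈ 44.53.

y_c = 1.44 m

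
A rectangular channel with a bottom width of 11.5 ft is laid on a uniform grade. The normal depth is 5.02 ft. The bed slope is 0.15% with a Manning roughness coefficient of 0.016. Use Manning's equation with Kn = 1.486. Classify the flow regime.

subcritical

Flow area A = b·y = 11.5 × 5.02 = 57.73 ft². Wetted perimeter P = b + 2y = 11.5 + 2×5.02 = 21.54 ft.
Hydraulic radius R = A/P = 57.73/21.54 = 2.68 ft.
V = (1.486/n) R^(2/3) √S = (1.486/0.016) × 2.68^(2/3) × √0.0015 = 6.94 ft/s. Hydraulic depth D_h = A/T = 57.73/11.5 = 5.02 ft.
Froude number Fr = V/√(g·D_h) = 6.94/√(32.2×5.02) = 0.546, which is less than 1, so the flow is subcritical.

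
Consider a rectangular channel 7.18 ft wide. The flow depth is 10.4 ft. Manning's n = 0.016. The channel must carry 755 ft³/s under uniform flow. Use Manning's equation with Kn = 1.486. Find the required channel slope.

S = 0.0032

Flow area A = b·y = 7.18 × 10.4 = 74.67 ft². Wetted perimeter P = b + 2y = 7.18 + 2×10.4 = 27.98 ft.
Hydraulic radius R = A/P = 74.67/27.98 = 2.669 ft.
From Manning's equation, S = [nQ / (1.486 A R^(2/3))]² = [0.016 × 755 / (1.486 × 74.67 × 2.669^(2/3))]² = 0.0032.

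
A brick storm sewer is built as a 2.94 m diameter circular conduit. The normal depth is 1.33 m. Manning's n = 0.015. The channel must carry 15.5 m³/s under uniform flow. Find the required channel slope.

For a circular section of diameter D = 2.94 m at depth y = 1.33 m, the central angle is θ = 2 arccos(1 − 2y/D) = 2.951 rad. Then A = (D²/8)(θ − sin θ) = 2.983 m² and P = Dθ/2 = 4.338 m.
Hydraulic radius R = A/P = 2.983/4.338 = 0.6878 m.
From Manning's equation, S = [nQ / (1 A R^(2/3))]² = [0.015 × 15.5 / (1 × 2.983 × 0.6878^(2/3))]² = 0.01.

S = 0.01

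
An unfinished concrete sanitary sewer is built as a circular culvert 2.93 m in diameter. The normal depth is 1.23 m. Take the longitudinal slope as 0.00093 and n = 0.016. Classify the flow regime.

subcritical

For a circular section of diameter D = 2.93 m at depth y = 1.23 m, the central angle is θ = 2 arccos(1 − 2y/D) = 2.819 rad. Then A = (D²/8)(θ − sin θ) = 2.686 m² and P = Dθ/2 = 4.13 m.
Hydraulic radius R = A/P = 2.686/4.13 = 0.6502 m.
V = (1/n) R^(2/3) √S = (1/0.016) × 0.6502^(2/3) × √0.00093 = 1.431 m/s. Hydraulic depth D_h = A/T = 2.686/2.892 = 0.9286 m.
Froude number Fr = V/√(g·D_h) = 1.431/√(9.81×0.9286) = 0.474, which is less than 1, so the flow is subcritical.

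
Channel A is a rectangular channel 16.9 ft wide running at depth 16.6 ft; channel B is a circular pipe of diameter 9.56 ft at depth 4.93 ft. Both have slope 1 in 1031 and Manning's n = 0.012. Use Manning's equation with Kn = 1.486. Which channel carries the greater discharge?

Channel A: Flow area A = b·y = 16.9 × 16.6 = 280.5 ft². Wetted perimeter P = b + 2y = 16.9 + 2×16.6 = 50.1 ft. Hydraulic radius R = A/P = 280.5/50.1 = 5.6 ft. Q_A = (1.486/0.012)·280.5·5.6^(2/3)·√0.0009699 = 3412 ft³/s.
Channel B: For a circular section of diameter D = 9.56 ft at depth y = 4.93 ft, the central angle is θ = 2 arccos(1 − 2y/D) = 3.204 rad. Then A = (D²/8)(θ − sin θ) = 37.32 ft² and P = Dθ/2 = 15.32 ft. Hydraulic radius R = A/P = 37.32/15.32 = 2.437 ft. Q_B = (1.486/0.012)·37.32·2.437^(2/3)·√0.0009699 = 260.7 ft³/s.
Q_A = 3412 ft³/s vs Q_B = 260.7 ft³/s, so channel A carries more.

channel A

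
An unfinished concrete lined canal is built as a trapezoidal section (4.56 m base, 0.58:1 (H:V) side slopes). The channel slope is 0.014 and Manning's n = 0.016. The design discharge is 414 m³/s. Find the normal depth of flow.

Manning's equation rearranged: A R^(2/3) = nQ / (1·√S) = 0.016 × 414 / (√0.014) = 55.98.
Trying y = 5.53 m: A R^(2/3) = 78.62 — too large.
Trying y = 4.6 m: A R^(2/3) = 56.04 — close enough.

y_n = 4.6 m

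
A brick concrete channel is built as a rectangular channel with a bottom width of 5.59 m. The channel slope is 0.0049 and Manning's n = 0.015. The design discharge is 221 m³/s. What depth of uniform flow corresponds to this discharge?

Manning's equation rearranged: A R^(2/3) = nQ / (1·√S) = 0.015 × 221 / (√0.0049) = 47.36.
Try y = 6.23 m: A R^(2/3) = 53.97 — too large.
Try y = 3.86 m: A R^(2/3) = 29.78 — too small.
Try y = 5.59 m: A R^(2/3) = 47.32 — matches.

y_n = 5.59 m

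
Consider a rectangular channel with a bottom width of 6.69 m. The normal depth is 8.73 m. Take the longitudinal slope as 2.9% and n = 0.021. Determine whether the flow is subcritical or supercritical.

Flow area A = b·y = 6.69 × 8.73 = 58.4 m². Wetted perimeter P = b + 2y = 6.69 + 2×8.73 = 24.15 m.
Hydraulic radius R = A/P = 58.4/24.15 = 2.418 m.
V = (1/n) R^(2/3) √S = (1/0.021) × 2.418^(2/3) × √0.029 = 14.61 m/s. Hydraulic depth D_h = A/T = 58.4/6.69 = 8.73 m.
Froude number Fr = V/√(g·D_h) = 14.61/√(9.81×8.73) = 1.58, which is greater than 1, so the flow is supercritical.

supercritical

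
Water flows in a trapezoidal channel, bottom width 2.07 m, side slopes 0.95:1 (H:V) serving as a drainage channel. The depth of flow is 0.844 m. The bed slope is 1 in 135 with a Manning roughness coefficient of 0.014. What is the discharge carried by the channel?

Q = 10 m³/s

With bottom width b = 2.07 m and side slope z = 0.95: A = (b + zy)y = (2.07 + 0.95×0.844)×0.844 = 2.424 m²; P = b + 2y√(1+z²) = 2.07 + 2×0.844×1.379 = 4.398 m.
Hydraulic radius R = A/P = 2.424/4.398 = 0.5511 m.
Manning's equation: Q = (1/n) A R^(2/3) S^(1/2) = (1/0.014) × 2.424 × 0.5511^(2/3) × 0.007407^(1/2) = 10 m³/s.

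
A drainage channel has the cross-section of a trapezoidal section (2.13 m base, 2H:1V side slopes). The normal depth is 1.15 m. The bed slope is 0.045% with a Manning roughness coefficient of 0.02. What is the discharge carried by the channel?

With bottom width b = 2.13 m and side slope z = 2: A = (b + zy)y = (2.13 + 2×1.15)×1.15 = 5.094 m²; P = b + 2y√(1+z²) = 2.13 + 2×1.15×2.236 = 7.273 m.
Hydraulic radius R = A/P = 5.094/7.273 = 0.7005 m.
Manning's equation: Q = (1/n) A R^(2/3) S^(1/2) = (1/0.02) × 5.094 × 0.7005^(2/3) × 0.00045^(1/2) = 4.26 m³/s.

Q = 4.26 m³/s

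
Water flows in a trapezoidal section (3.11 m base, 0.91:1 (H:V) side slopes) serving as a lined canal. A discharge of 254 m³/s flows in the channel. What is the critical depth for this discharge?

At critical depth, Q² T / (g A³) = 1, i.e. A³/T = Q²/g = 254²/9.81 = 6577.
Try y = 6.54 m: A³/T = 13860 — too large.
Try y = 4.5 m: A³/T = 3016 — too small.
Try y = 5.46 m: A³/T = 6578 — close enough.

y_c = 5.46 m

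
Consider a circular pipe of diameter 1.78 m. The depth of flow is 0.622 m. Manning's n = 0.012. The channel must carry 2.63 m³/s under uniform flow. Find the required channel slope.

For a circular section of diameter D = 1.78 m at depth y = 0.622 m, the central angle is θ = 2 arccos(1 − 2y/D) = 2.53 rad. Then A = (D²/8)(θ − sin θ) = 0.7745 m² and P = Dθ/2 = 2.252 m.
Hydraulic radius R = A/P = 0.7745/2.252 = 0.344 m.
From Manning's equation, S = [nQ / (1 A R^(2/3))]² = [0.012 × 2.63 / (1 × 0.7745 × 0.344^(2/3))]² = 0.00689.

S = 0.00689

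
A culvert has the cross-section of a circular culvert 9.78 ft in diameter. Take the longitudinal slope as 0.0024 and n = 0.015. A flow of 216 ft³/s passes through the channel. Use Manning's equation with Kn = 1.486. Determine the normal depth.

Manning's equation rearranged: A R^(2/3) = nQ / (1.486·√S) = 0.015 × 216 / (1.486 × √0.0024) = 44.51.
At y = 4.82 ft: A R^(2/3) = 66.52 — too large.
At y = 3.19 ft: A R^(2/3) = 31.36 — too small.
At y = 3.84 ft: A R^(2/3) = 44.41 — matches.

y_n = 3.84 ft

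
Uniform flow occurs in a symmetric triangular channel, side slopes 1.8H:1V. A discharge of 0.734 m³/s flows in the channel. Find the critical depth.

y_c = 0.508 m

At critical depth, Q² T / (g A³) = 1, i.e. A³/T = Q²/g = 0.734²/9.81 = 0.05492.
Trying y = 0.555 m: A³/T = 0.08531 — over.
Trying y = 0.376 m: A³/T = 0.01217 — short.
Trying y = 0.508 m: A³/T = 0.05481 — ≈ 0.05492.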